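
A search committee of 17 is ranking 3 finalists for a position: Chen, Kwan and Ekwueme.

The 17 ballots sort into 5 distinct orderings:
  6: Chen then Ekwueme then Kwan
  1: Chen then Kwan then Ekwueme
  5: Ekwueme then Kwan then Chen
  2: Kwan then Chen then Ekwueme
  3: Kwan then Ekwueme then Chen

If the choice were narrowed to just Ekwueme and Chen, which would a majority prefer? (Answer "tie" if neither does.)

Ballots ranking Ekwueme above Chen: 5 + 3 = 8.
Ballots ranking Chen above Ekwueme: 17 − 8 = 9.
Chen wins the head-to-head 9–8.

Chen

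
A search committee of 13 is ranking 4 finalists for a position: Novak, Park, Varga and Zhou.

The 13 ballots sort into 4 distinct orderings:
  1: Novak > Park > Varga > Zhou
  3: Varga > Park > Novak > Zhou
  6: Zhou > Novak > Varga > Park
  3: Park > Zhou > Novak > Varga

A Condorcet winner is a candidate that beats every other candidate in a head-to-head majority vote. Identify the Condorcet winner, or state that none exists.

Pairwise majorities:
Novak vs Park: Novak preferred on 1+6 = 7 ballots; Novak wins 7–6.
Novak vs Varga: 1+6+3 = 10 for Novak, 3 for Varga — Novak by 10–3.
Novak vs Zhou: 4 to 9, Zhou.
Park vs Varga: Park preferred on 1+3 = 4 ballots; Varga wins 9–4.
Park vs Zhou: Park preferred on 1+3+3 = 7 ballots; Park wins 7–6.
Varga vs Zhou: Varga is ranked higher on 1+3 = 4 ballots, Zhou on 9. Zhou wins 9–4.
Each candidate drops at least one matchup (Novak loses to Zhou; Park loses to Novak; Varga loses to Novak; Zhou loses to Park); the cycle Novak beats Park beats Zhou beats Novak rules out a Condorcet winner.

none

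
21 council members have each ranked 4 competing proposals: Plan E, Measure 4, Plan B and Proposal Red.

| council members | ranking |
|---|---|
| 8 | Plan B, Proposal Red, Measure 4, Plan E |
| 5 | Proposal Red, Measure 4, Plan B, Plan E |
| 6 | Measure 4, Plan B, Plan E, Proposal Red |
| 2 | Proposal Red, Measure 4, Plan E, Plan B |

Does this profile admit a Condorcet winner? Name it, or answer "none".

Head-to-head results (21 council members):
Plan E vs Measure 4: 0 to 21, Measure 4.
Plan E vs Plan B: Plan E preferred on 2 ballots; Plan B wins 19–2.
Plan E vs Proposal Red: 6 to 15, Proposal Red.
Measure 4 vs Plan B: Measure 4 preferred on 5+6+2 = 13 ballots; Measure 4 wins 13–8.
Measure 4 vs Proposal Red: 6 to 15, Proposal Red.
Plan B vs Proposal Red: Plan B preferred on 8+6 = 14 ballots; Plan B wins 14–7.
Each option drops at least one matchup (Plan E loses to Measure 4; Measure 4 loses to Proposal Red; Plan B loses to Measure 4; Proposal Red loses to Plan B); the cycle Measure 4 > Plan B > Proposal Red > Measure 4 rules out a Condorcet winner.

none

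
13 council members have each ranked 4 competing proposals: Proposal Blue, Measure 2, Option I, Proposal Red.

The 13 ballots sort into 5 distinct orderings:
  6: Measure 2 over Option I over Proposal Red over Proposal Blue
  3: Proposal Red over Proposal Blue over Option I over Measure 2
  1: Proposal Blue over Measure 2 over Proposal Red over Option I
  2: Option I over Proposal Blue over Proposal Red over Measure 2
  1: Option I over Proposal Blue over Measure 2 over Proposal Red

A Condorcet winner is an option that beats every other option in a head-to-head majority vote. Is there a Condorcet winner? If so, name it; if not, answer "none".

none

Check each pair by majority over 13 ballots:
Proposal Blue vs Measure 2: 7 to 6, Proposal Blue.
Proposal Blue vs Option I: 3+1 = 4 for Proposal Blue, 9 for Option I — Option I by 9–4.
Proposal Blue vs Proposal Red: 1+2+1 = 4 for Proposal Blue, 9 for Proposal Red — Proposal Red by 9–4.
Measure 2 vs Option I: 6+1 = 7 for Measure 2, 6 for Option I — Measure 2 by 7–6.
Measure 2 vs Proposal Red: Measure 2 preferred on 6+1+1 = 8 ballots; Measure 2 wins 8–5.
Option I vs Proposal Red: 9 to 4, Option I.
No option is unbeaten: Proposal Blue loses to Option I; Measure 2 loses to Proposal Blue; Option I loses to Measure 2; Proposal Red loses to Measure 2. In particular Proposal Blue beats Measure 2 beats Option I beats Proposal Blue is a majority cycle — no Condorcet winner exists.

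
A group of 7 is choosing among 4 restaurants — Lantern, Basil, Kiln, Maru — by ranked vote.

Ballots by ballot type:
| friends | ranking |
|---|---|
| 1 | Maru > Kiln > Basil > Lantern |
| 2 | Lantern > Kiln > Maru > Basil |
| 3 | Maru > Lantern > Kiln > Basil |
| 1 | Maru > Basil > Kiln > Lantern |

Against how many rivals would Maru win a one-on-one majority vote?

3

Maru against each rival (7 friends):
Maru vs Lantern: 5 to 2, Maru.
Maru vs Basil: Maru preferred on 1+2+3+1 = 7 ballots; Maru wins 7–0.
Maru vs Kiln: Maru preferred on 1+3+1 = 5 ballots; Maru wins 5–2.
Maru beats Lantern, Basil, Kiln — 3 pairwise wins.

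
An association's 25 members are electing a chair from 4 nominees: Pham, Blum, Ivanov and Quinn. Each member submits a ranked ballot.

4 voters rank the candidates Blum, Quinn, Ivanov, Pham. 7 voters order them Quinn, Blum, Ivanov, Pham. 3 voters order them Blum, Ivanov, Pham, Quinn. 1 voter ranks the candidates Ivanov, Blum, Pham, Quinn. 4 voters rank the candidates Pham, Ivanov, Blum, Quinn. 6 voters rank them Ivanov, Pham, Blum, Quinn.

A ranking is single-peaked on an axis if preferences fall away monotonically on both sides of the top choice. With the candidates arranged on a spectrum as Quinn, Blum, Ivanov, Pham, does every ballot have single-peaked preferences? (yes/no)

Axis positions: Quinn=1, Blum=2, Ivanov=3, Pham=4.
Type 1 (peak Blum at position 2): ranking walks positions 2-1-3-4, expanding outward from the peak — single-peaked.
Type 2 (peak Quinn at position 1): ranking walks positions 1-2-3-4, expanding outward from the peak — single-peaked.
Type 3 (peak Blum at position 2): ranking walks positions 2-3-4-1, expanding outward from the peak — single-peaked.
Type 4 (peak Ivanov at position 3): ranking walks positions 3-2-4-1, expanding outward from the peak — single-peaked.
Type 5 (peak Pham at position 4): ranking walks positions 4-3-2-1, expanding outward from the peak — single-peaked.
Type 6 (peak Ivanov at position 3): ranking walks positions 3-4-2-1, expanding outward from the peak — single-peaked.
Every ranking is single-peaked on this axis.

yes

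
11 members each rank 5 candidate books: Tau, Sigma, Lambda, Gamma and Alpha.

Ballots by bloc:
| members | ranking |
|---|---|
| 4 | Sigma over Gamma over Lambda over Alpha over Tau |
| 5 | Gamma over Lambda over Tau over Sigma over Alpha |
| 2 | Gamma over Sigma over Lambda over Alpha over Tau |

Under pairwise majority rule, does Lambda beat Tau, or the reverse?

Ballots ranking Lambda above Tau: 4 + 5 + 2 = 11.
Ballots ranking Tau above Lambda: 11 − 11 = 0.
Lambda wins the head-to-head 11–0.

Lambda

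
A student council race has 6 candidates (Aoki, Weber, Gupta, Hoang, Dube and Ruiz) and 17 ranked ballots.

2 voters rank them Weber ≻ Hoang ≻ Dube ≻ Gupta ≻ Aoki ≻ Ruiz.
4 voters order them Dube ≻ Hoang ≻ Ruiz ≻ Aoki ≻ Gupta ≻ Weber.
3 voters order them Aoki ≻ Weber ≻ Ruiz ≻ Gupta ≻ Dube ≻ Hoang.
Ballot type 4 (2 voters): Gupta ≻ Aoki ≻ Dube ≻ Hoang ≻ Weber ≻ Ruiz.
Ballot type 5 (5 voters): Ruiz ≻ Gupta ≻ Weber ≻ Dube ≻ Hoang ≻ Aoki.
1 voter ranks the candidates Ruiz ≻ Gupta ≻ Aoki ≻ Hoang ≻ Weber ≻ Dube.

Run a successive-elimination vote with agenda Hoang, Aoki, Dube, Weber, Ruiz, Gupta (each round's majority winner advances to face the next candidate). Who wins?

Round 1: Hoang vs Aoki — 11–6, Hoang advances.
Round 2: Hoang vs Dube — 3–14, Dube advances.
Round 3: Dube vs Weber — 6–11, Weber advances.
Round 4: Weber vs Ruiz — 7–10, Ruiz advances.
Round 5: Ruiz vs Gupta — 13–4, Ruiz advances.
The agenda winner is Ruiz.

Ruiz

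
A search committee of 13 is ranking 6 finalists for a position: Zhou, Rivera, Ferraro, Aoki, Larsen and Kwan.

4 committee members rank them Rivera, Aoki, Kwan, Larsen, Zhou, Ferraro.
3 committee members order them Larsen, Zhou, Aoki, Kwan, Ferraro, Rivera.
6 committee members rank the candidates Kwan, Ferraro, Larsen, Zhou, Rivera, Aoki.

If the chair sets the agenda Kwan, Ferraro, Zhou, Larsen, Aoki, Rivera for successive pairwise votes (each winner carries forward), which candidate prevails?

Round 1: Kwan vs Ferraro — 13–0, Kwan advances.
Round 2: Kwan vs Zhou — 10–3, Kwan advances.
Round 3: Kwan vs Larsen — 10–3, Kwan advances.
Round 4: Kwan vs Aoki — 6–7, Aoki advances.
Round 5: Aoki vs Rivera — 3–10, Rivera advances.
Rivera survives the agenda.

Rivera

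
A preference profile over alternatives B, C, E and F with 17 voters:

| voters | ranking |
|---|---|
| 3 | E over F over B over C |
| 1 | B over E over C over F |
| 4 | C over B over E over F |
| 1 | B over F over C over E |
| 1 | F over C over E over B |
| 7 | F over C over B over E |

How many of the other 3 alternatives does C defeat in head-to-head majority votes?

C against each rival (17 voters):
C vs B: C, 12–5.
C vs E: C, 13–4.
C vs F: F wins 12–5.
C beats B, E; loses to F — 2 pairwise wins.

2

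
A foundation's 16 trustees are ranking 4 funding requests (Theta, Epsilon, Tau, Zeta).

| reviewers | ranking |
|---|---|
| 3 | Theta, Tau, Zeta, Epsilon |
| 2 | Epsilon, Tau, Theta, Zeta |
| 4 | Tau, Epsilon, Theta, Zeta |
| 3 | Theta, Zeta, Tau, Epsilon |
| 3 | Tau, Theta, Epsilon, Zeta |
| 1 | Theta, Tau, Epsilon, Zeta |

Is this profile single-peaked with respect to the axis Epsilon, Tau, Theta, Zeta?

yes

Axis positions: Epsilon=1, Tau=2, Theta=3, Zeta=4.
Ballot type 1 (peak Theta at position 3): ranking walks positions 3-2-4-1, expanding outward from the peak — single-peaked.
Ballot type 2 (peak Epsilon at position 1): ranking walks positions 1-2-3-4, expanding outward from the peak — single-peaked.
Ballot type 3 (peak Tau at position 2): ranking walks positions 2-1-3-4, expanding outward from the peak — single-peaked.
Ballot type 4 (peak Theta at position 3): ranking walks positions 3-4-2-1, expanding outward from the peak — single-peaked.
Ballot type 5 (peak Tau at position 2): ranking walks positions 2-3-1-4, expanding outward from the peak — single-peaked.
Ballot type 6 (peak Theta at position 3): ranking walks positions 3-2-1-4, expanding outward from the peak — single-peaked.
Every ranking is single-peaked on this axis.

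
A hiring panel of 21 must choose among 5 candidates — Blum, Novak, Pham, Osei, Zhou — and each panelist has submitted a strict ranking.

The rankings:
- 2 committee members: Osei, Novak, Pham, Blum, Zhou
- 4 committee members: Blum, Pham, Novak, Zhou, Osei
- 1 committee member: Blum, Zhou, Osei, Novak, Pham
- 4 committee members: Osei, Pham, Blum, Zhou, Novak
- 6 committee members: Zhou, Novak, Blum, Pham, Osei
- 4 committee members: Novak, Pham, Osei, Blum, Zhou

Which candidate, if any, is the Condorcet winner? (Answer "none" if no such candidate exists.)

none

Head-to-head results (21 committee members):
Blum–Novak: Novak 12–9.
Blum vs Pham: Blum preferred on 4+1+6 = 11 ballots; Blum wins 11–10.
Blum–Osei: Blum 11–10.
Blum vs Zhou: Blum wins 15–6.
Novak vs Pham: 2+1+6+4 = 13 for Novak, 8 for Pham — Novak by 13–8.
Novak–Osei: Novak 14–7.
Novak vs Zhou: 2+4+4 = 10 for Novak, 11 for Zhou — Zhou by 11–10.
Pham vs Osei: Pham, 14–7.
Pham vs Zhou: 14 to 7, Pham.
Osei vs Zhou: Osei preferred on 2+4+4 = 10 ballots; Zhou wins 11–10.
Every candidate loses at least once (Blum loses to Novak; Novak loses to Zhou; Pham loses to Blum; Osei loses to Blum; Zhou loses to Blum). The majority relation contains the cycle Blum > Zhou > Novak > Blum, so there is no Condorcet winner.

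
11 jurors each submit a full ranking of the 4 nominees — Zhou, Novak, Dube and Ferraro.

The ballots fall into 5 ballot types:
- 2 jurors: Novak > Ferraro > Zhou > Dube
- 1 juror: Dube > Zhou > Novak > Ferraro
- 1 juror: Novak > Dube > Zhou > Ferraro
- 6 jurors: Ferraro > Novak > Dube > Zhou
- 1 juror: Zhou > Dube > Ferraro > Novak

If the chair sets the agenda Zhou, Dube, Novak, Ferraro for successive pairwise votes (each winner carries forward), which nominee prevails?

Ferraro

Round 1: Zhou vs Dube — 3–8, Dube advances.
Round 2: Dube vs Novak — 2–9, Novak advances.
Round 3: Novak vs Ferraro — 4–7, Ferraro advances.
The agenda winner is Ferraro.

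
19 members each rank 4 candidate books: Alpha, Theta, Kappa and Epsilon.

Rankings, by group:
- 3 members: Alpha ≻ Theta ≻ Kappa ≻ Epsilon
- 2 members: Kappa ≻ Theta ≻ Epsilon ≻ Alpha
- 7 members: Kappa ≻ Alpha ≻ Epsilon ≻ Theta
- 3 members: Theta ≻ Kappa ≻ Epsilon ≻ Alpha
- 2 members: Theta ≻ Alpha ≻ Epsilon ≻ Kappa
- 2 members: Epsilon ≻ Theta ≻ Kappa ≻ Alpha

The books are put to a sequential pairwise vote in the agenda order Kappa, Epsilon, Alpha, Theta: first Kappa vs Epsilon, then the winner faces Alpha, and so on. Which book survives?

Round 1: Kappa vs Epsilon — 15–4, Kappa advances.
Round 2: Kappa vs Alpha — 14–5, Kappa advances.
Round 3: Kappa vs Theta — 9–10, Theta advances.
The agenda winner is Theta.

Theta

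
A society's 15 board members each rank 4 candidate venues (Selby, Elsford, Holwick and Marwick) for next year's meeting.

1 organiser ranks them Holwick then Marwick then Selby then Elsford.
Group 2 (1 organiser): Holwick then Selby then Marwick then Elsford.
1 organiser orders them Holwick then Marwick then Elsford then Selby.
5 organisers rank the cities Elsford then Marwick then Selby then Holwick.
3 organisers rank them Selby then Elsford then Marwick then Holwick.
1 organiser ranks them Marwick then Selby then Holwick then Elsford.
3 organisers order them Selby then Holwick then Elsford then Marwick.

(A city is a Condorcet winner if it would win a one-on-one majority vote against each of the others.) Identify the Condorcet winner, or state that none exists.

Check each pair by majority over 15 ballots:
Selby vs Elsford: Selby preferred on 1+1+3+1+3 = 9 ballots; Selby wins 9–6.
Selby vs Holwick: Selby, 12–3.
Selby vs Marwick: Selby preferred on 1+3+3 = 7 ballots; Marwick wins 8–7.
Elsford vs Holwick: Elsford preferred on 5+3 = 8 ballots; Elsford wins 8–7.
Elsford vs Marwick: Elsford is ranked higher on 5+3+3 = 11 ballots, Marwick on 4. Elsford wins 11–4.
Holwick–Marwick: Marwick 9–6.
Each city drops at least one matchup (Selby loses to Marwick; Elsford loses to Selby; Holwick loses to Selby; Marwick loses to Elsford); the cycle Selby → Elsford → Marwick → Selby rules out a Condorcet winner.

none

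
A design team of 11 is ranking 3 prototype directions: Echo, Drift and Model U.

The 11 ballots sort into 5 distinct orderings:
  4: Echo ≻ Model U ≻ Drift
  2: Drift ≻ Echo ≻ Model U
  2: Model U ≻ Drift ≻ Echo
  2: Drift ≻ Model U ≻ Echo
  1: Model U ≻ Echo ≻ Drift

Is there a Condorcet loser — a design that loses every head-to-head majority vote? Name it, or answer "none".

Pairwise majorities:
Echo vs Drift: Drift wins 6–5.
Echo vs Model U: 6 to 5, Echo.
Drift vs Model U: Model U, 7–4.
No design is winless: Echo beats Model U; Drift beats Echo; Model U beats Drift. There is no Condorcet loser.

none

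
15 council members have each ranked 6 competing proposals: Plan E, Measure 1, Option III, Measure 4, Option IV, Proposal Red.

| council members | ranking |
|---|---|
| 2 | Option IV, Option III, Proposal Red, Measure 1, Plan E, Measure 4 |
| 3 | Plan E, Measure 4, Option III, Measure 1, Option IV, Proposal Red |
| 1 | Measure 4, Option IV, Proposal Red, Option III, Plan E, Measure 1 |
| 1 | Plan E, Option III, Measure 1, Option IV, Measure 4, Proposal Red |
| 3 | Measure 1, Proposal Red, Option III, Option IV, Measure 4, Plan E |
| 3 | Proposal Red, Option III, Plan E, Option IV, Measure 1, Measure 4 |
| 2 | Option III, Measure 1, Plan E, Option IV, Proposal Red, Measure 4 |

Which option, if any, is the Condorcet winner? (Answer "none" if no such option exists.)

Pairwise majorities:
Plan E vs Measure 1: Plan E preferred on 3+1+1+3 = 8 ballots; Plan E wins 8–7.
Plan E vs Option III: Plan E preferred on 3+1 = 4 ballots; Option III wins 11–4.
Plan E vs Measure 4: 2+3+1+3+2 = 11 for Plan E, 4 for Measure 4 — Plan E by 11–4.
Plan E vs Option IV: Plan E preferred on 3+1+3+2 = 9 ballots; Plan E wins 9–6.
Plan E vs Proposal Red: 6 to 9, Proposal Red.
Measure 1 vs Option III: Measure 1 is ranked higher on 3 ballots, Option III on 12. Option III wins 12–3.
Measure 1 vs Measure 4: Measure 1 preferred on 2+1+3+3+2 = 11 ballots; Measure 1 wins 11–4.
Measure 1 vs Option IV: 9 to 6, Measure 1.
Measure 1 vs Proposal Red: 3+1+3+2 = 9 for Measure 1, 6 for Proposal Red — Measure 1 by 9–6.
Option III vs Measure 4: Option III preferred on 2+1+3+3+2 = 11 ballots; Option III wins 11–4.
Option III vs Option IV: 3+1+3+3+2 = 12 for Option III, 3 for Option IV — Option III by 12–3.
Option III vs Proposal Red: Option III is ranked higher on 2+3+1+2 = 8 ballots, Proposal Red on 7. Option III wins 8–7.
Measure 4 vs Option IV: Measure 4 preferred on 3+1 = 4 ballots; Option IV wins 11–4.
Measure 4 vs Proposal Red: Measure 4 preferred on 3+1+1 = 5 ballots; Proposal Red wins 10–5.
Option IV vs Proposal Red: Option IV is ranked higher on 2+3+1+1+2 = 9 ballots, Proposal Red on 6. Option IV wins 9–6.
Option III wins every pairwise contest, so Option III is the Condorcet winner.

Option III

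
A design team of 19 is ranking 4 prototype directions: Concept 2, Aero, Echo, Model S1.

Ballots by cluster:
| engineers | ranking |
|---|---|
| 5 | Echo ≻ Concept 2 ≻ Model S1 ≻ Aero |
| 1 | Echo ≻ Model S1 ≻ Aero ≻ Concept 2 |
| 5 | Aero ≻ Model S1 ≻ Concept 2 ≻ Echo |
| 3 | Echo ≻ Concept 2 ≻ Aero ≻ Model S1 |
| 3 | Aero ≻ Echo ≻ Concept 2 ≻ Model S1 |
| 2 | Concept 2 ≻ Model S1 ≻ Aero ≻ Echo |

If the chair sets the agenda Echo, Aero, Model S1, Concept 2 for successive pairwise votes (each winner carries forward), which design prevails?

Concept 2

Round 1: Echo vs Aero — 9–10, Aero advances.
Round 2: Aero vs Model S1 — 11–8, Aero advances.
Round 3: Aero vs Concept 2 — 9–10, Concept 2 advances.
Concept 2 survives the agenda.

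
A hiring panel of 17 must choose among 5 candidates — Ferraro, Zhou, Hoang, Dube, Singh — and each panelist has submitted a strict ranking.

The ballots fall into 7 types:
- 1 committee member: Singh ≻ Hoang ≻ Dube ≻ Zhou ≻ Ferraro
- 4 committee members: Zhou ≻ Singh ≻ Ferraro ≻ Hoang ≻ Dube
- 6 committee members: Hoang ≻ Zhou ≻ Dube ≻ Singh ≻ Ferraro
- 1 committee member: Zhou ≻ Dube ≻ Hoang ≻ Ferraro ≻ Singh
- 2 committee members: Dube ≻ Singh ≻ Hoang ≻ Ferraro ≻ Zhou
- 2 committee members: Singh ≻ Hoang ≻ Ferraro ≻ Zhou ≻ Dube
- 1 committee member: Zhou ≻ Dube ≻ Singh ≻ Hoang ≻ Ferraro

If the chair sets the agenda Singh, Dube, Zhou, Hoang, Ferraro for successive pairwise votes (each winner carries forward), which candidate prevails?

Round 1: Singh vs Dube — 7–10, Dube advances.
Round 2: Dube vs Zhou — 3–14, Zhou advances.
Round 3: Zhou vs Hoang — 6–11, Hoang advances.
Round 4: Hoang vs Ferraro — 13–4, Hoang advances.
The agenda winner is Hoang.

Hoang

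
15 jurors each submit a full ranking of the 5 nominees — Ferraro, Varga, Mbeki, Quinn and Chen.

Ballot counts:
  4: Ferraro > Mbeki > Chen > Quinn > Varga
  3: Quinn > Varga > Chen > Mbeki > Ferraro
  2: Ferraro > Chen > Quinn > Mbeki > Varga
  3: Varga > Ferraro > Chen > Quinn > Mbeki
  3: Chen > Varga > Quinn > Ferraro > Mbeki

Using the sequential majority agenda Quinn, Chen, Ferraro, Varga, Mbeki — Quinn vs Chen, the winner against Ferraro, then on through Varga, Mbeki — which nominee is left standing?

Round 1: Quinn vs Chen — 3–12, Chen advances.
Round 2: Chen vs Ferraro — 6–9, Ferraro advances.
Round 3: Ferraro vs Varga — 6–9, Varga advances.
Round 4: Varga vs Mbeki — 9–6, Varga advances.
The agenda winner is Varga.

Varga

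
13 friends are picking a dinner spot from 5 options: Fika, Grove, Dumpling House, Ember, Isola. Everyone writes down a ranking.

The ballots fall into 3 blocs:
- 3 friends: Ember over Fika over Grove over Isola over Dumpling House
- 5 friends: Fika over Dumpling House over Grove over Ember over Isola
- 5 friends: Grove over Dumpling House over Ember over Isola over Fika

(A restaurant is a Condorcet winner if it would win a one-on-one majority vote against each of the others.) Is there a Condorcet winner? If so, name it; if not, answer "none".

none

Head-to-head results (13 friends):
Fika vs Grove: Fika is ranked higher on 3+5 = 8 ballots, Grove on 5. Fika wins 8–5.
Fika vs Dumpling House: 8 to 5, Fika.
Fika–Ember: Ember 8–5.
Fika vs Isola: Fika wins 8–5.
Grove vs Dumpling House: 8 to 5, Grove.
Grove vs Ember: 10 to 3, Grove.
Grove vs Isola: 3+5+5 = 13 for Grove, 0 for Isola — Grove by 13–0.
Dumpling House–Ember: Dumpling House 10–3.
Dumpling House vs Isola: Dumpling House, 10–3.
Ember vs Isola: 3+5+5 = 13 for Ember, 0 for Isola — Ember by 13–0.
No restaurant is unbeaten: Fika loses to Ember; Grove loses to Fika; Dumpling House loses to Fika; Ember loses to Grove; Isola loses to Fika. In particular Fika → Grove → Ember → Fika is a majority cycle — no Condorcet winner exists.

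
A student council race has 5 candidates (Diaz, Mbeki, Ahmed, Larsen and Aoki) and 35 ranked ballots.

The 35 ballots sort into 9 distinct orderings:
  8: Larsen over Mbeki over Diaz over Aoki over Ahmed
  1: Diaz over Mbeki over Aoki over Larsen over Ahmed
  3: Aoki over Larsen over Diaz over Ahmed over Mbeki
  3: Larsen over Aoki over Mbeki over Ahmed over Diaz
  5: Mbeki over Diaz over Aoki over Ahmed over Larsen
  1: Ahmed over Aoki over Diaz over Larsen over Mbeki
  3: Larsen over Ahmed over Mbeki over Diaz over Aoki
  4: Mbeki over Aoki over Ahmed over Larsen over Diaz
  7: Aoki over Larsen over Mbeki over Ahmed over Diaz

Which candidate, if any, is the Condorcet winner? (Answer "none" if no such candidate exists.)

Head-to-head results (35 voters):
Diaz vs Mbeki: Mbeki, 30–5.
Diaz vs Ahmed: Ahmed, 18–17.
Diaz vs Larsen: Larsen, 28–7.
Diaz–Aoki: Aoki 18–17.
Mbeki vs Ahmed: Mbeki, 28–7.
Mbeki vs Larsen: Larsen wins 25–10.
Mbeki vs Aoki: Mbeki, 21–14.
Ahmed vs Larsen: Larsen wins 25–10.
Ahmed vs Aoki: Aoki, 31–4.
Larsen vs Aoki: Aoki, 21–14.
No candidate is unbeaten: Diaz loses to Mbeki; Mbeki loses to Larsen; Ahmed loses to Mbeki; Larsen loses to Aoki; Aoki loses to Mbeki. In particular Mbeki > Aoki > Larsen > Mbeki is a majority cycle — no Condorcet winner exists.

none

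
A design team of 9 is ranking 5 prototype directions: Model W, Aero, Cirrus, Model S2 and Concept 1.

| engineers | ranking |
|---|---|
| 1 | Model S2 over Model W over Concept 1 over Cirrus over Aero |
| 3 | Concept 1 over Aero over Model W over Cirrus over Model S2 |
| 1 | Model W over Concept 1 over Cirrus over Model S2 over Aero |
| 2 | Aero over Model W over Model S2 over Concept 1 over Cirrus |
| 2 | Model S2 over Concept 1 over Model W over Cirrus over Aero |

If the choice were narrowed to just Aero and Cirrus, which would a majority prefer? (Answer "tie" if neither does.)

Ballots ranking Aero above Cirrus: 3 + 2 = 5.
Ballots ranking Cirrus above Aero: 9 − 5 = 4.
Aero wins the head-to-head 5–4.

Aero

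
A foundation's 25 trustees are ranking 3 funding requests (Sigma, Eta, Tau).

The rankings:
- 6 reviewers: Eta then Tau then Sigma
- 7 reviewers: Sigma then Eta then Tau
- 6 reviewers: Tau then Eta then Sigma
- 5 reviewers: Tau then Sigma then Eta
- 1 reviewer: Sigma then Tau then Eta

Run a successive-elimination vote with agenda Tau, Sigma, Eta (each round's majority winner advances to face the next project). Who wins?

Round 1: Tau vs Sigma — 17–8, Tau advances.
Round 2: Tau vs Eta — 12–13, Eta advances.
Eta survives the agenda.

Eta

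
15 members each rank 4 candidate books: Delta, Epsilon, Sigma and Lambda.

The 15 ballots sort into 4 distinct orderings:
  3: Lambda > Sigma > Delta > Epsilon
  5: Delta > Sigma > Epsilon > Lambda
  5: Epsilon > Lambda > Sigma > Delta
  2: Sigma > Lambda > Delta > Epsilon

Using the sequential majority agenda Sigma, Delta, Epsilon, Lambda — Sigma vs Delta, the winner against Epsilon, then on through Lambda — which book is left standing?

Round 1: Sigma vs Delta — 10–5, Sigma advances.
Round 2: Sigma vs Epsilon — 10–5, Sigma advances.
Round 3: Sigma vs Lambda — 7–8, Lambda advances.
Lambda survives the agenda.

Lambda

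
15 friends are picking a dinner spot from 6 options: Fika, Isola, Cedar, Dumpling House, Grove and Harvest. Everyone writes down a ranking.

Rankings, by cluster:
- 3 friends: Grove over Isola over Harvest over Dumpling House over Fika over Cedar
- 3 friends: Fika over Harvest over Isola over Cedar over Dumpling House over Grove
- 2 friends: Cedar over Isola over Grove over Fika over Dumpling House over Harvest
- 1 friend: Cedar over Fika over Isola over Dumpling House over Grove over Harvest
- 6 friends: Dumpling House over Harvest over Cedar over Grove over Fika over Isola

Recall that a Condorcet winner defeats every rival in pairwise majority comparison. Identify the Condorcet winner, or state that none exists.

Pairwise majorities:
Fika vs Isola: Fika wins 10–5.
Fika vs Cedar: Cedar, 9–6.
Fika vs Dumpling House: Dumpling House, 9–6.
Fika vs Grove: Grove, 11–4.
Fika–Harvest: Harvest 9–6.
Isola vs Cedar: Cedar wins 9–6.
Isola vs Dumpling House: Isola, 9–6.
Isola–Grove: Grove 9–6.
Isola vs Harvest: Harvest wins 9–6.
Cedar vs Dumpling House: Dumpling House, 9–6.
Cedar vs Grove: Cedar wins 12–3.
Cedar vs Harvest: Harvest, 12–3.
Dumpling House vs Grove: Dumpling House, 10–5.
Dumpling House–Harvest: Dumpling House 9–6.
Grove–Harvest: Harvest 9–6.
No restaurant is unbeaten: Fika loses to Cedar; Isola loses to Fika; Cedar loses to Dumpling House; Dumpling House loses to Isola; Grove loses to Cedar; Harvest loses to Dumpling House. In particular Fika > Isola > Dumpling House > Fika is a majority cycle — no Condorcet winner exists.

none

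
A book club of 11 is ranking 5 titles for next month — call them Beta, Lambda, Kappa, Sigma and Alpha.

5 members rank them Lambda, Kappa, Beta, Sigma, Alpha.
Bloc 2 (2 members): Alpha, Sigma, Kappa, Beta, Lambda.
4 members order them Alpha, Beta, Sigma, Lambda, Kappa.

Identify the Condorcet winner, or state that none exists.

Check each pair by majority over 11 ballots:
Beta–Lambda: Beta 6–5.
Beta vs Kappa: Kappa wins 7–4.
Beta vs Sigma: Beta, 9–2.
Beta vs Alpha: Alpha wins 6–5.
Lambda vs Kappa: Lambda, 9–2.
Lambda–Sigma: Sigma 6–5.
Lambda vs Alpha: Alpha, 6–5.
Kappa vs Sigma: Sigma, 6–5.
Kappa–Alpha: Alpha 6–5.
Sigma vs Alpha: Alpha wins 6–5.
Alpha defeats every rival head-to-head and is the Condorcet winner.

Alpha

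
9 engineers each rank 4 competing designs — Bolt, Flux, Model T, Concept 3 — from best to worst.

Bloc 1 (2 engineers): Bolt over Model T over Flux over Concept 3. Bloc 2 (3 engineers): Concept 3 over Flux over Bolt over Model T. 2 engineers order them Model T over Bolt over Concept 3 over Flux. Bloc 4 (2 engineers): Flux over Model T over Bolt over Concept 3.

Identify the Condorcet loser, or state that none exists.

none

Pairwise majorities:
Bolt–Flux: Flux 5–4.
Bolt–Model T: Bolt 5–4.
Bolt vs Concept 3: Bolt, 6–3.
Flux vs Model T: 5 to 4, Flux.
Flux vs Concept 3: Flux is ranked higher on 2+2 = 4 ballots, Concept 3 on 5. Concept 3 wins 5–4.
Model T vs Concept 3: Model T wins 6–3.
No design is winless: Bolt beats Model T; Flux beats Bolt; Model T beats Concept 3; Concept 3 beats Flux. There is no Condorcet loser.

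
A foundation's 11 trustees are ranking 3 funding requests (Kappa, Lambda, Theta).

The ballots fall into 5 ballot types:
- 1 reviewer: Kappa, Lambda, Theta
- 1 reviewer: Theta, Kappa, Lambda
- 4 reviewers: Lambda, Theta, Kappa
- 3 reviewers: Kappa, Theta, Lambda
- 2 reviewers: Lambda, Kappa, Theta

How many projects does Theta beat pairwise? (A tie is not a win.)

Theta against each rival (11 reviewers):
Theta vs Kappa: 1+4 = 5 for Theta, 6 for Kappa — Kappa by 6–5.
Theta vs Lambda: Theta preferred on 1+3 = 4 ballots; Lambda wins 7–4.
Theta beats no one; loses to Kappa, Lambda — 0 pairwise wins.

0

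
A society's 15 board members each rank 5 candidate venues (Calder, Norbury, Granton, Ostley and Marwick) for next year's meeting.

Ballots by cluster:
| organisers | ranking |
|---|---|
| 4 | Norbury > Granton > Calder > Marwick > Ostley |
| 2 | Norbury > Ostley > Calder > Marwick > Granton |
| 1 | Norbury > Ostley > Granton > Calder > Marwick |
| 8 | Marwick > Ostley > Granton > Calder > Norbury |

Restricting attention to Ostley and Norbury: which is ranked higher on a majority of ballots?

Ostley

Ballots ranking Ostley above Norbury: 8.
Ballots ranking Norbury above Ostley: 15 − 8 = 7.
Ostley wins the head-to-head 8–7.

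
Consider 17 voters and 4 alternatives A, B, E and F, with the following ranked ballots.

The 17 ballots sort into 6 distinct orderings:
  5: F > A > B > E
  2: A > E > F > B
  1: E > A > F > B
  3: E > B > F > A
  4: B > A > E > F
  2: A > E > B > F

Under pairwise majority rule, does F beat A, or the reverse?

A

Ballots ranking F above A: 5 + 3 = 8.
Ballots ranking A above F: 17 − 8 = 9.
A wins the head-to-head 9–8.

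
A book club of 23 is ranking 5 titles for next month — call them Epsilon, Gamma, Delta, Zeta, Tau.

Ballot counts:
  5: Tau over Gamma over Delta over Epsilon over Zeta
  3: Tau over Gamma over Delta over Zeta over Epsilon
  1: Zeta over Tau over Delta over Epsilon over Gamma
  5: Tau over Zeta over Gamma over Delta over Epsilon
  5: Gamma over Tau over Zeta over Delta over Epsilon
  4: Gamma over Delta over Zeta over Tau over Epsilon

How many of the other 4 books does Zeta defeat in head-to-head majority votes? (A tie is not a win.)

Zeta against each rival (23 members):
Zeta vs Epsilon: Zeta is ranked higher on 3+1+5+5+4 = 18 ballots, Epsilon on 5. Zeta wins 18–5.
Zeta vs Gamma: 6 to 17, Gamma.
Zeta–Delta: Delta 12–11.
Zeta vs Tau: Tau wins 18–5.
Zeta beats Epsilon; loses to Gamma, Delta, Tau — 1 pairwise win.

1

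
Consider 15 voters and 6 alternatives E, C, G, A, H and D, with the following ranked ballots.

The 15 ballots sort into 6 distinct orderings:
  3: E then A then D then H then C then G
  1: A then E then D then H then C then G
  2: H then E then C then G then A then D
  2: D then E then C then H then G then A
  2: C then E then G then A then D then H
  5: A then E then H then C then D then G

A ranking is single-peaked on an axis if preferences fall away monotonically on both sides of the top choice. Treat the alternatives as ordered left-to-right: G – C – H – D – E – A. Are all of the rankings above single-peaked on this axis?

no

Axis positions: G=1, C=2, H=3, D=4, E=5, A=6.
Bloc 1 (peak E at position 5): ranking walks positions 5-6-4-3-2-1, expanding outward from the peak — single-peaked.
Bloc 2 (peak A at position 6): ranking walks positions 6-5-4-3-2-1, expanding outward from the peak — single-peaked.
Bloc 3: ranking walks positions 3-5-2-1-6-4; E is ranked above D even though D lies between E and the peak H on the axis — preferences dip and rise again. Not single-peaked.
Bloc 4: ranking walks positions 4-5-2-3-1-6; C is ranked above H even though H lies between C and the peak D on the axis — preferences dip and rise again. Not single-peaked.
Bloc 5: ranking walks positions 2-5-1-6-4-3; E is ranked above H even though H lies between E and the peak C on the axis — preferences dip and rise again. Not single-peaked.
Bloc 6: ranking walks positions 6-5-3-2-4-1; H is ranked above D even though D lies between H and the peak A on the axis — preferences dip and rise again. Not single-peaked.
Bloc 3 violates single-peakedness, so the profile is not single-peaked on this axis.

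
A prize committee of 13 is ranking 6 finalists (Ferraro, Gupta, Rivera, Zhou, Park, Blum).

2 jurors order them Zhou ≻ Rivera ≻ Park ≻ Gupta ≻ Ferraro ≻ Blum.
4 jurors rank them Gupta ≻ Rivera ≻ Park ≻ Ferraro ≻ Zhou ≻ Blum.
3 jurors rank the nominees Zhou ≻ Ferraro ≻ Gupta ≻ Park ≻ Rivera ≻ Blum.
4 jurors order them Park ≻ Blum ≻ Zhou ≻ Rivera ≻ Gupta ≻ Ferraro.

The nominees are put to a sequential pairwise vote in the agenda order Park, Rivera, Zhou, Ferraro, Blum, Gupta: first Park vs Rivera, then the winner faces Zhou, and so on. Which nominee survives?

Round 1: Park vs Rivera — 7–6, Park advances.
Round 2: Park vs Zhou — 8–5, Park advances.
Round 3: Park vs Ferraro — 10–3, Park advances.
Round 4: Park vs Blum — 13–0, Park advances.
Round 5: Park vs Gupta — 6–7, Gupta advances.
Gupta survives the agenda.

Gupta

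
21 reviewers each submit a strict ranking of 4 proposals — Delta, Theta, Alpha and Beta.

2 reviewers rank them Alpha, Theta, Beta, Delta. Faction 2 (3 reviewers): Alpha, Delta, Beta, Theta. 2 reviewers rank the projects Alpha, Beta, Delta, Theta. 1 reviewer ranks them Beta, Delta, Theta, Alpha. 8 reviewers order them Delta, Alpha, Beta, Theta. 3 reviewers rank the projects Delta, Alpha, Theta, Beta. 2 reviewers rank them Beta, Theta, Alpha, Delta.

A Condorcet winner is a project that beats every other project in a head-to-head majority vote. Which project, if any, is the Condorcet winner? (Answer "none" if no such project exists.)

Check each pair by majority over 21 ballots:
Delta vs Theta: Delta preferred on 3+2+1+8+3 = 17 ballots; Delta wins 17–4.
Delta vs Alpha: Delta is ranked higher on 1+8+3 = 12 ballots, Alpha on 9. Delta wins 12–9.
Delta vs Beta: Delta preferred on 3+8+3 = 14 ballots; Delta wins 14–7.
Theta vs Alpha: 3 to 18, Alpha.
Theta vs Beta: 5 to 16, Beta.
Alpha vs Beta: 2+3+2+8+3 = 18 for Alpha, 3 for Beta — Alpha by 18–3.
Delta beats each of Theta, Alpha, Beta — Delta is the Condorcet winner.

Delta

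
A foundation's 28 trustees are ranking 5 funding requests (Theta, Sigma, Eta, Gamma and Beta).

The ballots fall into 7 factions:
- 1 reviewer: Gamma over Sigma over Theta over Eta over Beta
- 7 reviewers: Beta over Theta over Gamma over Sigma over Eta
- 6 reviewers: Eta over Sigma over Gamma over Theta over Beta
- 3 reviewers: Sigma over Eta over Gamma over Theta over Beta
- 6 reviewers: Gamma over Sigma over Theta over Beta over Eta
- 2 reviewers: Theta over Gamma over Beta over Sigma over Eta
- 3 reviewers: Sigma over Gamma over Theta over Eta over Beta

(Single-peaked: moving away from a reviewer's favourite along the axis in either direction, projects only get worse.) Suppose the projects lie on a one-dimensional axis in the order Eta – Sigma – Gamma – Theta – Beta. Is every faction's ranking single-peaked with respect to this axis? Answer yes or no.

yes

Axis positions: Eta=1, Sigma=2, Gamma=3, Theta=4, Beta=5.
Faction 1 (peak Gamma at position 3): ranking walks positions 3-2-4-1-5, expanding outward from the peak — single-peaked.
Faction 2 (peak Beta at position 5): ranking walks positions 5-4-3-2-1, expanding outward from the peak — single-peaked.
Faction 3 (peak Eta at position 1): ranking walks positions 1-2-3-4-5, expanding outward from the peak — single-peaked.
Faction 4 (peak Sigma at position 2): ranking walks positions 2-1-3-4-5, expanding outward from the peak — single-peaked.
Faction 5 (peak Gamma at position 3): ranking walks positions 3-2-4-5-1, expanding outward from the peak — single-peaked.
Faction 6 (peak Theta at position 4): ranking walks positions 4-3-5-2-1, expanding outward from the peak — single-peaked.
Faction 7 (peak Sigma at position 2): ranking walks positions 2-3-4-1-5, expanding outward from the peak — single-peaked.
Every ranking is single-peaked on this axis.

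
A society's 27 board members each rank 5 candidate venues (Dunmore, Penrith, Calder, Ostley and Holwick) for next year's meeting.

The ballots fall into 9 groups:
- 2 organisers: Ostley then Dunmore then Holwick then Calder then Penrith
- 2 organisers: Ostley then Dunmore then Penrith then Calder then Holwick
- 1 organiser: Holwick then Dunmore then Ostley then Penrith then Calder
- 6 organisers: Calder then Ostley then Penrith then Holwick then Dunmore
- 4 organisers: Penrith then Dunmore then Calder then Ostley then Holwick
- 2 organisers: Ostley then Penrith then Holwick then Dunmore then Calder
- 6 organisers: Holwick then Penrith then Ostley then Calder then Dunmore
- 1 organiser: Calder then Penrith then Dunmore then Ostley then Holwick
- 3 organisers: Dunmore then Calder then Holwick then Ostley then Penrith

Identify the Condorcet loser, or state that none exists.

none

Head-to-head results (27 organisers):
Dunmore vs Penrith: 2+2+1+3 = 8 for Dunmore, 19 for Penrith — Penrith by 19–8.
Dunmore vs Calder: Dunmore, 14–13.
Dunmore vs Ostley: Dunmore preferred on 1+4+1+3 = 9 ballots; Ostley wins 18–9.
Dunmore–Holwick: Holwick 15–12.
Penrith vs Calder: Penrith is ranked higher on 2+1+4+2+6 = 15 ballots, Calder on 12. Penrith wins 15–12.
Penrith vs Ostley: 11 to 16, Ostley.
Penrith vs Holwick: Penrith, 15–12.
Calder vs Ostley: Calder, 14–13.
Calder–Holwick: Calder 16–11.
Ostley vs Holwick: Ostley is ranked higher on 2+2+6+4+2+1 = 17 ballots, Holwick on 10. Ostley wins 17–10.
Each city has at least one pairwise win (Dunmore beats Calder; Penrith beats Dunmore; Calder beats Ostley; Ostley beats Dunmore; Holwick beats Dunmore) — no Condorcet loser.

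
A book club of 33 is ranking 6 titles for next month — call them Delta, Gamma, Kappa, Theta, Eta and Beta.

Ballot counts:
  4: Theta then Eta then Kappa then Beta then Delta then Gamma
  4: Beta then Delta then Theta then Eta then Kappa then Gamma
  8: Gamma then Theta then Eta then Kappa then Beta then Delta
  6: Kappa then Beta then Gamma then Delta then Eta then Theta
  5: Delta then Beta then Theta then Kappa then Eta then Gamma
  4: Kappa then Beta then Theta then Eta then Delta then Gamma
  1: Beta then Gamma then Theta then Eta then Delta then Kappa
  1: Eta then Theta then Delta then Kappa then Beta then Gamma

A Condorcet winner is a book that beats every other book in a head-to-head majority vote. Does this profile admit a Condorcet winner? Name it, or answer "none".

Head-to-head results (33 members):
Delta vs Gamma: Delta wins 18–15.
Delta vs Kappa: Kappa wins 22–11.
Delta vs Theta: Theta wins 18–15.
Delta–Eta: Eta 18–15.
Delta vs Beta: Beta, 27–6.
Gamma–Kappa: Kappa 24–9.
Gamma vs Theta: Theta, 18–15.
Gamma–Eta: Eta 18–15.
Gamma vs Beta: Beta wins 25–8.
Kappa vs Theta: Theta wins 23–10.
Kappa vs Eta: Eta wins 18–15.
Kappa vs Beta: Kappa, 23–10.
Theta–Eta: Theta 26–7.
Theta vs Beta: Beta, 20–13.
Eta vs Beta: Beta, 20–13.
Every book loses at least once (Delta loses to Kappa; Gamma loses to Delta; Kappa loses to Theta; Theta loses to Beta; Eta loses to Theta; Beta loses to Kappa). The majority relation contains the cycle Kappa > Beta > Theta > Kappa, so there is no Condorcet winner.

none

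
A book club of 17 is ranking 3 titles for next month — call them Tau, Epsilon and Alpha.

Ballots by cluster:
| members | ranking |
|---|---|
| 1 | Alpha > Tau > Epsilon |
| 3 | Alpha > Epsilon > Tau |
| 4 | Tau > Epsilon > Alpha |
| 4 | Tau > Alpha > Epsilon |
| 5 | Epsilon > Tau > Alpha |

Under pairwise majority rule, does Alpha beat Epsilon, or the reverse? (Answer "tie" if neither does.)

Ballots ranking Alpha above Epsilon: 1 + 3 + 4 = 8.
Ballots ranking Epsilon above Alpha: 17 − 8 = 9.
Epsilon wins the head-to-head 9–8.

Epsilon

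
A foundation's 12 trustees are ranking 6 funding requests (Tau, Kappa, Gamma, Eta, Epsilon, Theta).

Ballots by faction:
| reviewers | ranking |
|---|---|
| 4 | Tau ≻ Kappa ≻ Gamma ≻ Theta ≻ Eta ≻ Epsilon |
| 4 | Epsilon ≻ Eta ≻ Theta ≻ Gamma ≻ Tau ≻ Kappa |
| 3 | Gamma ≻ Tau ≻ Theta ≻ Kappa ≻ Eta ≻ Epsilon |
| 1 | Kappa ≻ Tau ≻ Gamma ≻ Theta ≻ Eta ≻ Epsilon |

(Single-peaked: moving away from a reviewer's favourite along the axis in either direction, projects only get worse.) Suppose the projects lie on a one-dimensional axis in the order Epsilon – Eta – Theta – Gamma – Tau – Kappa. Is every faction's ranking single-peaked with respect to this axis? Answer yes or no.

yes

Axis positions: Epsilon=1, Eta=2, Theta=3, Gamma=4, Tau=5, Kappa=6.
Faction 1 (peak Tau at position 5): ranking walks positions 5-6-4-3-2-1, expanding outward from the peak — single-peaked.
Faction 2 (peak Epsilon at position 1): ranking walks positions 1-2-3-4-5-6, expanding outward from the peak — single-peaked.
Faction 3 (peak Gamma at position 4): ranking walks positions 4-5-3-6-2-1, expanding outward from the peak — single-peaked.
Faction 4 (peak Kappa at position 6): ranking walks positions 6-5-4-3-2-1, expanding outward from the peak — single-peaked.
Every ranking is single-peaked on this axis.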